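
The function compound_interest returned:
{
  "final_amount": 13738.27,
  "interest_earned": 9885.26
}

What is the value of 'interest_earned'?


9885.26


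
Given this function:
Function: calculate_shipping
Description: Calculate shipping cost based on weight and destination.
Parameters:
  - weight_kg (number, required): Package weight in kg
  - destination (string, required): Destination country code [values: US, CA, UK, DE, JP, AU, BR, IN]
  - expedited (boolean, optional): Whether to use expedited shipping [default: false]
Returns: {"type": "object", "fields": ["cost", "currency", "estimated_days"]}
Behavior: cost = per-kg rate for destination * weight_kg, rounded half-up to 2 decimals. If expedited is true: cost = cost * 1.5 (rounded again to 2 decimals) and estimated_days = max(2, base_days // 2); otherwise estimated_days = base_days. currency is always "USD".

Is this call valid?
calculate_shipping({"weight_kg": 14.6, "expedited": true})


Checking required parameters...
Missing required parameter: destination
Invalid - missing required parameter 'destination'


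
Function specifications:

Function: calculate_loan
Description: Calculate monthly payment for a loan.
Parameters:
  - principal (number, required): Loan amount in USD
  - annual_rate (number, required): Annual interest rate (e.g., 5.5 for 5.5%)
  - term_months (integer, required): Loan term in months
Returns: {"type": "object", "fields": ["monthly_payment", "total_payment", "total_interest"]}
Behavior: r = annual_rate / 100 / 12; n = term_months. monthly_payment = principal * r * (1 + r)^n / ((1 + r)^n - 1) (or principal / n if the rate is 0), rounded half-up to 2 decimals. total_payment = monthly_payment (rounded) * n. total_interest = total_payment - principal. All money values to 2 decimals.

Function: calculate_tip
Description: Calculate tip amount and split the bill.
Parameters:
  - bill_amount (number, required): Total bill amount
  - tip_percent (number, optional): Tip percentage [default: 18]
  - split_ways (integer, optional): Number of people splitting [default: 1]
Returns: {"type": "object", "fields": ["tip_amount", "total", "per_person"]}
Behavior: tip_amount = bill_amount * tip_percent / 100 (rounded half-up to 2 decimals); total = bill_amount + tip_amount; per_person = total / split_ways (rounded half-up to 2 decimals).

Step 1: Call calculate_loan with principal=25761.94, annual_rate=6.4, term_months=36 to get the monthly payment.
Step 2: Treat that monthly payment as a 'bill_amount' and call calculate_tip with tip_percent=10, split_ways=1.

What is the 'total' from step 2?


Step 1: calculate_loan(principal=25761.94, annual_rate=6.4, term_months=36)
  r = 6.4 / 100 / 12 = 0.005333333333 (keep full precision)
  (1 + r)^36 = 1.2110525
  monthly_payment = 25761.94 * 0.005333333333 * 1.2110525 / (1.2110525 - 1) = 788.405723 -> 788.41
  total_payment = 788.41 * 36 = 28382.76
  total_interest = 28382.76 - 25761.94 = 2620.82
  -> monthly_payment = 788.41
Step 2: calculate_tip(bill_amount=788.41, tip_percent=10, split_ways=1)
  tip_amount = 788.41 * 10/100 = 78.841 -> 78.84
  total = 788.41 + 78.84 = 867.25
  per_person = 867.25 / 1 = 867.25 -> 867.25
  -> total = 867.25
$867.25


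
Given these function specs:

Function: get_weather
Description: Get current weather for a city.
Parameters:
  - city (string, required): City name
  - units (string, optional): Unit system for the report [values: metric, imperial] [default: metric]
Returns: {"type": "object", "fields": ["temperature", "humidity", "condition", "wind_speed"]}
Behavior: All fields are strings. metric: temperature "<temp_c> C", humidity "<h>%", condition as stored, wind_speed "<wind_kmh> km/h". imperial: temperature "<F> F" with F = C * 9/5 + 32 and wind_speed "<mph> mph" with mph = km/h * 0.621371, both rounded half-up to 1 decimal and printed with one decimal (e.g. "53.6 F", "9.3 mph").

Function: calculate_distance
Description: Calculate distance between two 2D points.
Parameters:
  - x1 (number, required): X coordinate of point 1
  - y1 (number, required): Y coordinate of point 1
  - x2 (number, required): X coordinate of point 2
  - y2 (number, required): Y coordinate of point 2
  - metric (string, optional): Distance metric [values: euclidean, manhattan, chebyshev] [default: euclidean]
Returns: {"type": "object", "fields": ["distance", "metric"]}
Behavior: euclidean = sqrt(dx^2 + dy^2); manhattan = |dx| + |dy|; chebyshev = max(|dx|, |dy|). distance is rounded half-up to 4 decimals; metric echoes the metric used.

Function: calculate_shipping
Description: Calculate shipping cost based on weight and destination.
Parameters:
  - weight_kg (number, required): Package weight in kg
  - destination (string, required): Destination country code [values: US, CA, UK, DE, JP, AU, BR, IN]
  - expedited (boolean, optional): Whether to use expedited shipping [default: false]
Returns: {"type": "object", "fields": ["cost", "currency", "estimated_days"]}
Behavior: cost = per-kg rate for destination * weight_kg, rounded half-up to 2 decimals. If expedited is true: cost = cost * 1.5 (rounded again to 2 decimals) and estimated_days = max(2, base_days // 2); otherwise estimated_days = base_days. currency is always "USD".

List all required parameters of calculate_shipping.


Parameters of calculate_shipping and their required/optional flag:
  weight_kg: required
  destination: required
  expedited: optional
destination, weight_kg


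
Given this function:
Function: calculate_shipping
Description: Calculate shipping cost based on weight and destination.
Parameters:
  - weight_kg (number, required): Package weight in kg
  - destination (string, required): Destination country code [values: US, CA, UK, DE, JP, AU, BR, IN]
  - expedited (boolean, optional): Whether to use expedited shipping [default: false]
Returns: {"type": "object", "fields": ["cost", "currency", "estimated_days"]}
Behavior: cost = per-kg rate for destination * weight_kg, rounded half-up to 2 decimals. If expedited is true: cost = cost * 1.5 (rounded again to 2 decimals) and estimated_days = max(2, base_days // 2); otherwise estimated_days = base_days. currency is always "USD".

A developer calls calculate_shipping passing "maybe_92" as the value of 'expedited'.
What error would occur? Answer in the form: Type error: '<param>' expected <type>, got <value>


Spec: 'expedited' is declared as boolean; "maybe_92" is a string.
Type error: 'expedited' expected boolean, got "maybe_92"


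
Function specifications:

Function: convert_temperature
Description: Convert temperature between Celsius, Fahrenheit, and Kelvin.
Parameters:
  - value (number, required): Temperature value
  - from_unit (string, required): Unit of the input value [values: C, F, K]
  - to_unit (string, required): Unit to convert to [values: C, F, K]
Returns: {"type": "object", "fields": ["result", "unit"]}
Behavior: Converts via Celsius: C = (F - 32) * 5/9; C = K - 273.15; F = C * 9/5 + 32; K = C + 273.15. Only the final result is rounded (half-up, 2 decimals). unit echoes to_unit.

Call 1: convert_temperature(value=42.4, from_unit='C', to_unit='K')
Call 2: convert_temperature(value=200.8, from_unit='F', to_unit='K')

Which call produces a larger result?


Call 1:
  Input already in C: 42.4
  To K: 42.4 + 273.15 = 315.55
  Round to 2 decimals: 315.55
  -> 315.55 K
Call 2:
  To C: (200.8 - 32) * 5/9 = 93.777778
  To K: 93.777778 + 273.15 = 366.927778
  Round to 2 decimals: 366.93
  -> 366.93 K
Call 2 (366.93 K)


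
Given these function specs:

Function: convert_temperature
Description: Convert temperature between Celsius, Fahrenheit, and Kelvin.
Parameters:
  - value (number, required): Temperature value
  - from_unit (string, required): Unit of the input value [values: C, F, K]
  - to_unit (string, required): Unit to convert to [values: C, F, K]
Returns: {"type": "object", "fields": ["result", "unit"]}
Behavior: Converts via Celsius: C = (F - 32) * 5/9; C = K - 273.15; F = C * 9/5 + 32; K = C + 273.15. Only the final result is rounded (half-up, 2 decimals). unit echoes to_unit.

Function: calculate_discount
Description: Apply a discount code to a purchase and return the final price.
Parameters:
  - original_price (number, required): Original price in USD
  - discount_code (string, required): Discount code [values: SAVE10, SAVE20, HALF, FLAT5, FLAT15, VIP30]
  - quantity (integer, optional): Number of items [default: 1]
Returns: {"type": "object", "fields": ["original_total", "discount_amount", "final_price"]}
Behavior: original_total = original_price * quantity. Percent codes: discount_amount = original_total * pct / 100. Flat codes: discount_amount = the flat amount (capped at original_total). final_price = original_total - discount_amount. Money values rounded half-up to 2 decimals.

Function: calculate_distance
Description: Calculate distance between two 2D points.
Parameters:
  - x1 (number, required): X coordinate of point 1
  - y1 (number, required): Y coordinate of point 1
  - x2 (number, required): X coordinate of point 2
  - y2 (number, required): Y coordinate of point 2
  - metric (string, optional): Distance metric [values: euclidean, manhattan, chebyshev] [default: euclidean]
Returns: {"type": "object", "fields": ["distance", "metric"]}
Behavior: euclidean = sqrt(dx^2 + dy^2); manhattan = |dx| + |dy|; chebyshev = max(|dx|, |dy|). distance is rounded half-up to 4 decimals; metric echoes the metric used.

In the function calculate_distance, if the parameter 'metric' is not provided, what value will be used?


The calculate_distance spec declares:
  - metric (string, optional): Distance metric [values: euclidean, manhattan, chebyshev] [default: euclidean]
Default:
euclidean


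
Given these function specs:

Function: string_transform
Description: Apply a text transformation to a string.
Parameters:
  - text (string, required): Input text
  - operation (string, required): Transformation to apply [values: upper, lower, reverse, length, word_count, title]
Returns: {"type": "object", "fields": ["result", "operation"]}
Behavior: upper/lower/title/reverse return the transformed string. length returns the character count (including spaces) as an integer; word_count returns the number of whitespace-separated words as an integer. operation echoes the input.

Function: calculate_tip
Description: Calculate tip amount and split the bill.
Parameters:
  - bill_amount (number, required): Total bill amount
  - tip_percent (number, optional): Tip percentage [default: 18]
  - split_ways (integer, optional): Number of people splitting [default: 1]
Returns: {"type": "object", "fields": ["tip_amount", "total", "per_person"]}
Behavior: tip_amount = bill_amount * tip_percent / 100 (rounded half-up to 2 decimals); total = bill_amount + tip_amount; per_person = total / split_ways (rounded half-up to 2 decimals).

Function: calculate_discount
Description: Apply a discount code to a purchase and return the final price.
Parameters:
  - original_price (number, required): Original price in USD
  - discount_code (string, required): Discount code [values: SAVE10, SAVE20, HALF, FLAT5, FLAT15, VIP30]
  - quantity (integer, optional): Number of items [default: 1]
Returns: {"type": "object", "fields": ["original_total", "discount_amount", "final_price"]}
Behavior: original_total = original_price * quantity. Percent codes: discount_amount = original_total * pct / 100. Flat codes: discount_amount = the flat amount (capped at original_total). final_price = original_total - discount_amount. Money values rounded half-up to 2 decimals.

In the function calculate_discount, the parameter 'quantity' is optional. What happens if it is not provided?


The calculate_discount spec declares:
  - quantity (integer, optional): Number of items [default: 1]
It defaults to 1


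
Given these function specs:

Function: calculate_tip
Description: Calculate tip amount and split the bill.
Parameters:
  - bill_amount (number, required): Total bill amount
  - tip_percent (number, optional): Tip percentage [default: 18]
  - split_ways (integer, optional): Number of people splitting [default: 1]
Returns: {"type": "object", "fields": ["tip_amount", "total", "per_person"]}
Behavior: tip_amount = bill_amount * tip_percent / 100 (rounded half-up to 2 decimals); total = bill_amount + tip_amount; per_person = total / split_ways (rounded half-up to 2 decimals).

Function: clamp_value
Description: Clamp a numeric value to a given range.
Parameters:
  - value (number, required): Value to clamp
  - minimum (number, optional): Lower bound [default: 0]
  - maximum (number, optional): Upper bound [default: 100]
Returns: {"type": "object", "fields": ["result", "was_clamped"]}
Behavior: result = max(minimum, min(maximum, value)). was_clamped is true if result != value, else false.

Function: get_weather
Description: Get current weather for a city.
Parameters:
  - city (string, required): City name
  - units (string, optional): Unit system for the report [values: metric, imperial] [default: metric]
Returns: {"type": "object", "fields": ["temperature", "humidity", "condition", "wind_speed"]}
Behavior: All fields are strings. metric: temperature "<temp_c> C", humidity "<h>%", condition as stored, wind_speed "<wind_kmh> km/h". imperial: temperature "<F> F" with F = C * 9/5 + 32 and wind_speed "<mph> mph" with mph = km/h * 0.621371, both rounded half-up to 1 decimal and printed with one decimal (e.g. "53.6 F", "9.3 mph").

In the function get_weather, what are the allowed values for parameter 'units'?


The get_weather spec declares:
  - units (string, optional): Unit system for the report [values: metric, imperial] [default: metric]
Allowed values:
metric, imperial


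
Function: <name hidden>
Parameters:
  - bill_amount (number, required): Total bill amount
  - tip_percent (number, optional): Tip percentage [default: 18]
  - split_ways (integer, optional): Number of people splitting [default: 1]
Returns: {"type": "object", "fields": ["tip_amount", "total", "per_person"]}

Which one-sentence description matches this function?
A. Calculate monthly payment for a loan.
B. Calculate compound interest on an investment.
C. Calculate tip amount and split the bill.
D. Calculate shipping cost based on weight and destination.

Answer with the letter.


Parameters bill_amount, tip_percent, split_ways and return ["tip_amount", "total", "per_person"] fit: Calculate tip amount and split the bill.
C


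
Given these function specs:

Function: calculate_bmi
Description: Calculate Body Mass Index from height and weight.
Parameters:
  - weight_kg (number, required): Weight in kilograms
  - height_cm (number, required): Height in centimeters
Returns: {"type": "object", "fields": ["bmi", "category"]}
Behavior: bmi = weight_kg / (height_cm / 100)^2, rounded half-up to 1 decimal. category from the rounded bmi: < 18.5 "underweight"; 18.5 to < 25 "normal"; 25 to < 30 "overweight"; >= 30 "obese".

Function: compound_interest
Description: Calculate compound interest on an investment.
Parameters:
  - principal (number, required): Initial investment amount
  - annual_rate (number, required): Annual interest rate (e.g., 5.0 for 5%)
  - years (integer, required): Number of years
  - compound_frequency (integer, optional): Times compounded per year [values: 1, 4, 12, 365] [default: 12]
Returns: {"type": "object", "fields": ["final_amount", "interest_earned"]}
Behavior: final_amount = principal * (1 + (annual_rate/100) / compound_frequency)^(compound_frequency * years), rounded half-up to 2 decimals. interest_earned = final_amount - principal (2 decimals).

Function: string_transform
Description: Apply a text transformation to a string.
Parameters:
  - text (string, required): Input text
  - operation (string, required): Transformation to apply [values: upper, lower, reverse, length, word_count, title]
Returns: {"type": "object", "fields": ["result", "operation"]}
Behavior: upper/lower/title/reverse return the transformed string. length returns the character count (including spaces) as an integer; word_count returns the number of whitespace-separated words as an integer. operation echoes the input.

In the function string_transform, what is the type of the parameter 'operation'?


The string_transform spec declares:
  - operation (string, required): Transformation to apply [values: upper, lower, reverse, length, word_count, title]
Type:
string


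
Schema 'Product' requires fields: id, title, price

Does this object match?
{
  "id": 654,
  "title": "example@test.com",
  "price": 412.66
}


Checking required fields... All present.
Valid - all required fields present


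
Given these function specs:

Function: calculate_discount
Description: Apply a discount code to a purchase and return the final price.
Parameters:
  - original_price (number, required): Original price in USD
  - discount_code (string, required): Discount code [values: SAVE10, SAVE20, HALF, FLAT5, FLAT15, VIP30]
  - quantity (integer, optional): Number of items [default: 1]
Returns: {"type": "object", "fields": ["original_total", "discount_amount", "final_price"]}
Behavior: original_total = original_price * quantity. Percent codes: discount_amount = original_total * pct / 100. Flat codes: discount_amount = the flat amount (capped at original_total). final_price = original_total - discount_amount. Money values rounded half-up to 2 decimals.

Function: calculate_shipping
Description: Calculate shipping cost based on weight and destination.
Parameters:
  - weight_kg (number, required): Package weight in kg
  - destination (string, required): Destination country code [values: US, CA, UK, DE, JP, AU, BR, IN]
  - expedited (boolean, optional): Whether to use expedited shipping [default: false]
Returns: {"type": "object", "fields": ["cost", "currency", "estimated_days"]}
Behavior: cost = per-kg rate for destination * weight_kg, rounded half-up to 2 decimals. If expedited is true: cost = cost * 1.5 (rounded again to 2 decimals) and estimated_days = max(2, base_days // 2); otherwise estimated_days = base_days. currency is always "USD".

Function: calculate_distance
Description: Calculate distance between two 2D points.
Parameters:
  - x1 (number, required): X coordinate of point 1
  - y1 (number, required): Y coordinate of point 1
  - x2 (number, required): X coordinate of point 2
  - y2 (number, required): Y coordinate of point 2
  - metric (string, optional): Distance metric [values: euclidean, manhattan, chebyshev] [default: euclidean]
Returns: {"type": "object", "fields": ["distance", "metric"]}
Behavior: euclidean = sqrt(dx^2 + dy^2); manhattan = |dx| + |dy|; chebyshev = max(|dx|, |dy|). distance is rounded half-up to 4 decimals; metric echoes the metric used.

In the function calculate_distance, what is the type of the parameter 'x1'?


The calculate_distance spec declares:
  - x1 (number, required): X coordinate of point 1
Type:
number


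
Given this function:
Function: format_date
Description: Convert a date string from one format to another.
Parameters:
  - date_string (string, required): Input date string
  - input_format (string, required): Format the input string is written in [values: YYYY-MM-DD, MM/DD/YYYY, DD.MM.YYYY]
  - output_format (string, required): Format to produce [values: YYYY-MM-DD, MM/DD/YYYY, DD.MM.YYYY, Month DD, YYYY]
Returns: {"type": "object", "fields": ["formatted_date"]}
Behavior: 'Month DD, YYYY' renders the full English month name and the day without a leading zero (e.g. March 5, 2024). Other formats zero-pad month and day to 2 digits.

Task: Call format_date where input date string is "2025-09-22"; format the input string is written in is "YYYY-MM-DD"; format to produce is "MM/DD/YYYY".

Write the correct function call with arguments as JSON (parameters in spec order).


Mapping each described value to its parameter name:
  'Input date string' -> date_string = "2025-09-22"
  'Format the input string is written in' -> input_format = "YYYY-MM-DD"
  'Format to produce' -> output_format = "MM/DD/YYYY"
format_date({"date_string": "2025-09-22", "input_format": "YYYY-MM-DD", "output_format": "MM/DD/YYYY"})


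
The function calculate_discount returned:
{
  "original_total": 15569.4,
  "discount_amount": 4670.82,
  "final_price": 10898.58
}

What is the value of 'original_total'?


15569.4


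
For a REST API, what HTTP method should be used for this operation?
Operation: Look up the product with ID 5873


GET = read, POST = create, PUT = update/replace, DELETE = remove
This operation is a read.
GET


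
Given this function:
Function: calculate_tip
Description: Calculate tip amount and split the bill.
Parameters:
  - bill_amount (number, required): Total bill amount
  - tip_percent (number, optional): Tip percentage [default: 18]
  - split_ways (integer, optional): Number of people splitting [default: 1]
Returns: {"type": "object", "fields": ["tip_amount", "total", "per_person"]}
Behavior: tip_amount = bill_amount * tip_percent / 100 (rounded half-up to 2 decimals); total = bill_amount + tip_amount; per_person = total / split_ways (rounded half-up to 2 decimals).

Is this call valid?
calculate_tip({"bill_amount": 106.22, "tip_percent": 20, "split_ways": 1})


Checking all required parameters present and types match... All valid.
Valid


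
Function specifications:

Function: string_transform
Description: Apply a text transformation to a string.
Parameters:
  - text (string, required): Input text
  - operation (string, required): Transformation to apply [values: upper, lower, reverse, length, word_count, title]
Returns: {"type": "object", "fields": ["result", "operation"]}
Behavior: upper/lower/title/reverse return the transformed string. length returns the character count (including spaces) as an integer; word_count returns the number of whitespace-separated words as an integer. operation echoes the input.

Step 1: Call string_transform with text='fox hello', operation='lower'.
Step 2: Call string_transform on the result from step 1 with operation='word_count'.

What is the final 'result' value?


Step 1: string_transform(text='fox hello', operation='lower')
  -> result = 'fox hello'
Step 2: string_transform(text='fox hello', operation='word_count')
  words: fox, hello -> 2
  -> result = 2
2


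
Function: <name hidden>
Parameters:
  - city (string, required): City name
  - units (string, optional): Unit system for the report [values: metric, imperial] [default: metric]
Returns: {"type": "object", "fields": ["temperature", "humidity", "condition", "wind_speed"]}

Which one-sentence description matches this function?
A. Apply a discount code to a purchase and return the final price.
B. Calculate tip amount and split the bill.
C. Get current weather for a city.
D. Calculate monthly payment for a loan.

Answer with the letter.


Parameters city, units and return ["temperature", "humidity", "condition", "wind_speed"] fit: Get current weather for a city.
C


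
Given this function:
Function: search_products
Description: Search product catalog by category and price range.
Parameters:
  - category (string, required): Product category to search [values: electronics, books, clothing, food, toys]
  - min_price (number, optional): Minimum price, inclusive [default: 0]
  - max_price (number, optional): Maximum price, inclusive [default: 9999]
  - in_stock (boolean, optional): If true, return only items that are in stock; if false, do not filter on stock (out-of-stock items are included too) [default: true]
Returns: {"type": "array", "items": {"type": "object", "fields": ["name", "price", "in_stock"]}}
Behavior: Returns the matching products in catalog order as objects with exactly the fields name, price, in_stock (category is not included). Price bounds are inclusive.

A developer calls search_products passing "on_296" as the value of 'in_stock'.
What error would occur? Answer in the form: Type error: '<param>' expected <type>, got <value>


Spec: 'in_stock' is declared as boolean; "on_296" is a string.
Type error: 'in_stock' expected boolean, got "on_296"


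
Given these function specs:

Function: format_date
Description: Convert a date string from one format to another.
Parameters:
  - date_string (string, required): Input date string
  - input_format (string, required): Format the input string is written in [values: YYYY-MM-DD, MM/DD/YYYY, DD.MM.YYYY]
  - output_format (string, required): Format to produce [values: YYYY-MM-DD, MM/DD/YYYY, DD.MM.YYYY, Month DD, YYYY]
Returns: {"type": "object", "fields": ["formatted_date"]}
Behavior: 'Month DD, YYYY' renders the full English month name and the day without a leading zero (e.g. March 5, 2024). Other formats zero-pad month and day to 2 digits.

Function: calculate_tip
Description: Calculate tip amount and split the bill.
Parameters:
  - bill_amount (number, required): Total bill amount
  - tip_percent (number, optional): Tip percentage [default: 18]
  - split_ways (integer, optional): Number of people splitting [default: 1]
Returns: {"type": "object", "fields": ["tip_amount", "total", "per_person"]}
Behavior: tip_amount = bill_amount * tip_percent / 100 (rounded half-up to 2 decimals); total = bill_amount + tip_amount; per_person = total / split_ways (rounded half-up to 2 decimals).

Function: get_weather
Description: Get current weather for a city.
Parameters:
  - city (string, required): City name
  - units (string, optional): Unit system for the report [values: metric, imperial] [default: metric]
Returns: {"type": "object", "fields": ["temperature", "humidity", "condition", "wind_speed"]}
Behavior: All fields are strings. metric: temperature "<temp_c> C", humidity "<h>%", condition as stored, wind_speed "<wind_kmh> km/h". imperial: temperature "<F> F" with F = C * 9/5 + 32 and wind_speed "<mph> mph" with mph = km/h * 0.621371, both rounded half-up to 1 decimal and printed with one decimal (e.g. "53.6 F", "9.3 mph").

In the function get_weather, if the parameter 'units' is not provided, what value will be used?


The get_weather spec declares:
  - units (string, optional): Unit system for the report [values: metric, imperial] [default: metric]
Default:
metric


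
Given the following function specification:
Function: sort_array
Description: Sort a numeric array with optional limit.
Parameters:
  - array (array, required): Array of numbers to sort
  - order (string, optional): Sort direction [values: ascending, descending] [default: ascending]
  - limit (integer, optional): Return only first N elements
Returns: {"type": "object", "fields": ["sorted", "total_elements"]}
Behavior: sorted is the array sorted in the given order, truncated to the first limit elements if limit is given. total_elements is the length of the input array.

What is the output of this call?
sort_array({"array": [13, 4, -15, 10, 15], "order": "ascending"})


sorted ascending: [-15, 4, 10, 13, 15]
total_elements = len(input) = 5
Output:
{"sorted": [-15, 4, 10, 13, 15], "total_elements": 5}


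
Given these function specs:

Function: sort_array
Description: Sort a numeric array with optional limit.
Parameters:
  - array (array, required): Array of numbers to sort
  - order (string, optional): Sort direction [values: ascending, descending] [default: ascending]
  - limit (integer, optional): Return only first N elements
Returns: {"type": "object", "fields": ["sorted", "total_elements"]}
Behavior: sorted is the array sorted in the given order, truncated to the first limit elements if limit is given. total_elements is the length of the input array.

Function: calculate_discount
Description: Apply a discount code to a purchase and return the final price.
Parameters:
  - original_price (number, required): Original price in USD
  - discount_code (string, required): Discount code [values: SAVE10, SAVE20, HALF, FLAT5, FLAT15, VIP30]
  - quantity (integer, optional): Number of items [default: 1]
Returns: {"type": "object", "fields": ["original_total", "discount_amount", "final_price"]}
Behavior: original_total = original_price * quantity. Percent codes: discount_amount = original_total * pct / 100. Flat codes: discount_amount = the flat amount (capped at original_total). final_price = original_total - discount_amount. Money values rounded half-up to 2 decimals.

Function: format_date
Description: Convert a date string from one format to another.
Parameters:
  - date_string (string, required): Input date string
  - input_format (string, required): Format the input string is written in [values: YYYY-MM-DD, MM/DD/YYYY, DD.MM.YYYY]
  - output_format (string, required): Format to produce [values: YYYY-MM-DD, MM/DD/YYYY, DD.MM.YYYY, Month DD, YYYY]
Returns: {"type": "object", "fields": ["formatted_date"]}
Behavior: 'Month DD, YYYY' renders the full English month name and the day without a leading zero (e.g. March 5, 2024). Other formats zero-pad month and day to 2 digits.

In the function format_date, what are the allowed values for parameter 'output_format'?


The format_date spec declares:
  - output_format (string, required): Format to produce [values: YYYY-MM-DD, MM/DD/YYYY, DD.MM.YYYY, Month DD, YYYY]
Allowed values:
YYYY-MM-DD, MM/DD/YYYY, DD.MM.YYYY, Month DD, YYYY


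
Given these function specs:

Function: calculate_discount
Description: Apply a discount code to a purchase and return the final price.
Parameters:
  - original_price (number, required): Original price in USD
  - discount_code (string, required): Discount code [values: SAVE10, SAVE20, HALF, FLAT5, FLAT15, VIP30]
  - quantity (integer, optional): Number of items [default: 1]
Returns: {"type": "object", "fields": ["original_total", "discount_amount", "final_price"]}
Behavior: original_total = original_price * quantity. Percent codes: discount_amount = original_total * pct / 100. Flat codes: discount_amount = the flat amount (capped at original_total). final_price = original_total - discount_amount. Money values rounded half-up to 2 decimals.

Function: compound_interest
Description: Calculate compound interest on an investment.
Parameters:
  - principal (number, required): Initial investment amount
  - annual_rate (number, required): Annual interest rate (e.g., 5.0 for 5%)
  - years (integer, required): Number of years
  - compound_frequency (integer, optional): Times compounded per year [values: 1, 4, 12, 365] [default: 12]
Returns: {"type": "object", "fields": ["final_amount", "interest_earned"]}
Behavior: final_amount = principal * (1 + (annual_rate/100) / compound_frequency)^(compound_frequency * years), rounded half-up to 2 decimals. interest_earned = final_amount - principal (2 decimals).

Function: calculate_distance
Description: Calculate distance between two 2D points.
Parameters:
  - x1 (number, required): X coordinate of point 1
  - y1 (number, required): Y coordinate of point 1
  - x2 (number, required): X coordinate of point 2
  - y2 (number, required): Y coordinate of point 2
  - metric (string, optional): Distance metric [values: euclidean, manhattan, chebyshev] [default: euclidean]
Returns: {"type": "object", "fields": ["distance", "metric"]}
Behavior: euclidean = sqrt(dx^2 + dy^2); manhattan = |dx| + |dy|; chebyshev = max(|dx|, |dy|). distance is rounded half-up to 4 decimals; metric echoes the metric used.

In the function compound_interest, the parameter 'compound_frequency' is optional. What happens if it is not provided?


The compound_interest spec declares:
  - compound_frequency (integer, optional): Times compounded per year [values: 1, 4, 12, 365] [default: 12]
It defaults to 12


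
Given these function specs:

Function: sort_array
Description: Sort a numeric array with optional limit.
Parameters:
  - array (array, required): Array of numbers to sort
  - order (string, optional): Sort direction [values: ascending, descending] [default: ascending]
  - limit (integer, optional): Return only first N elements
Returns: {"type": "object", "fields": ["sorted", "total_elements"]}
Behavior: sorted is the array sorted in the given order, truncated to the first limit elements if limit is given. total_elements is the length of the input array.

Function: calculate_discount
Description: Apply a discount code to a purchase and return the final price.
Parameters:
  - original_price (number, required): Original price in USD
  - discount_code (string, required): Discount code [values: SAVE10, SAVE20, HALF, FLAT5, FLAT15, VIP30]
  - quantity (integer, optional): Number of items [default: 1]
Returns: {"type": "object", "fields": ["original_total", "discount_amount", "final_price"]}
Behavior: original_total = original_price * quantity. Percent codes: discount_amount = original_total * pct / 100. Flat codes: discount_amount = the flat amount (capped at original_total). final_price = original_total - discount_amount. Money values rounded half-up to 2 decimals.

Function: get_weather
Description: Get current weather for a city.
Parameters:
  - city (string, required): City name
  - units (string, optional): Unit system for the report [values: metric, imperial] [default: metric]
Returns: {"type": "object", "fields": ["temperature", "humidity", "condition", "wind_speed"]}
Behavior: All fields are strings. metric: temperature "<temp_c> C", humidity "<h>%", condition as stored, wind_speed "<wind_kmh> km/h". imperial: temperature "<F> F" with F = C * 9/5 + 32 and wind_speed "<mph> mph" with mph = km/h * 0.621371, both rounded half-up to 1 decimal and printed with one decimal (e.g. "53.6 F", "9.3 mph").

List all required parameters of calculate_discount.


Parameters of calculate_discount and their required/optional flag:
  original_price: required
  discount_code: required
  quantity: optional
discount_code, original_price


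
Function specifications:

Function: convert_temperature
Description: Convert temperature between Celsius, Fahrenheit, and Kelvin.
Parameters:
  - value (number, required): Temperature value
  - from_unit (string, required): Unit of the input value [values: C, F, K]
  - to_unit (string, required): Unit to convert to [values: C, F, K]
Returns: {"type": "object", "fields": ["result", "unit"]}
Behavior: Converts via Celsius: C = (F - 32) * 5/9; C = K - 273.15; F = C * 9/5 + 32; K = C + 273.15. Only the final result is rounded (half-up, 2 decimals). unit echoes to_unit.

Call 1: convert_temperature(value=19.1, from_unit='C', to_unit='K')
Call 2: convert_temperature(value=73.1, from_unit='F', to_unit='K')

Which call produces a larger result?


Call 1:
  Input already in C: 19.1
  To K: 19.1 + 273.15 = 292.25
  Round to 2 decimals: 292.25
  -> 292.25 K
Call 2:
  To C: (73.1 - 32) * 5/9 = 22.833333
  To K: 22.833333 + 273.15 = 295.983333
  Round to 2 decimals: 295.98
  -> 295.98 K
Call 2 (295.98 K)


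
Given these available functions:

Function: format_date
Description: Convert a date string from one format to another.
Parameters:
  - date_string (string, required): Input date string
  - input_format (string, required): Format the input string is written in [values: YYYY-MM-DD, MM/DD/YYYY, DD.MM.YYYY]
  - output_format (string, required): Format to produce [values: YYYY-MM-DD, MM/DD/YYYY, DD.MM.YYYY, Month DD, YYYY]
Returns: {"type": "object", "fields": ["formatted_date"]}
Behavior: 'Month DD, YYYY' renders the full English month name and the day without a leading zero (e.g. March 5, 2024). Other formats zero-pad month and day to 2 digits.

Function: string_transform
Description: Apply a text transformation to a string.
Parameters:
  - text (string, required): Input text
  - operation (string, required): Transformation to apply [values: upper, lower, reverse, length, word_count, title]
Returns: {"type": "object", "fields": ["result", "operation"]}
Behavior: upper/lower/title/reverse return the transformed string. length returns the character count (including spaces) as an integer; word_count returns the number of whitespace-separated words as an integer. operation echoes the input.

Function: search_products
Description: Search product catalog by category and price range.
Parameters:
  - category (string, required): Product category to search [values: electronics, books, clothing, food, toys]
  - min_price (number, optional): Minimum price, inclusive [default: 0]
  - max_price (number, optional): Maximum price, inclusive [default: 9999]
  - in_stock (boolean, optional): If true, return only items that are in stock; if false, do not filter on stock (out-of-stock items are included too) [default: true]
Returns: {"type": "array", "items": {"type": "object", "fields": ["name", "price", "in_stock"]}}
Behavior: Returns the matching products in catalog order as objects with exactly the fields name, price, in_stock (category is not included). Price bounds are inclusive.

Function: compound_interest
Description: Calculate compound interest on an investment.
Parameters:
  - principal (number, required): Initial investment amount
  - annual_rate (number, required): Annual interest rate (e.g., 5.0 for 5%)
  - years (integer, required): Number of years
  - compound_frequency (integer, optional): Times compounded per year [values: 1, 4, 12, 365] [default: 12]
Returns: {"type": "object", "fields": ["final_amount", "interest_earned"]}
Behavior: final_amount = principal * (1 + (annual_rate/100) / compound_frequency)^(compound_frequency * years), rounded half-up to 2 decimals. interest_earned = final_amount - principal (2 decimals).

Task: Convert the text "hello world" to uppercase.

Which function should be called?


The task needs a function whose description is: Apply a text transformation to a string.
string_transform


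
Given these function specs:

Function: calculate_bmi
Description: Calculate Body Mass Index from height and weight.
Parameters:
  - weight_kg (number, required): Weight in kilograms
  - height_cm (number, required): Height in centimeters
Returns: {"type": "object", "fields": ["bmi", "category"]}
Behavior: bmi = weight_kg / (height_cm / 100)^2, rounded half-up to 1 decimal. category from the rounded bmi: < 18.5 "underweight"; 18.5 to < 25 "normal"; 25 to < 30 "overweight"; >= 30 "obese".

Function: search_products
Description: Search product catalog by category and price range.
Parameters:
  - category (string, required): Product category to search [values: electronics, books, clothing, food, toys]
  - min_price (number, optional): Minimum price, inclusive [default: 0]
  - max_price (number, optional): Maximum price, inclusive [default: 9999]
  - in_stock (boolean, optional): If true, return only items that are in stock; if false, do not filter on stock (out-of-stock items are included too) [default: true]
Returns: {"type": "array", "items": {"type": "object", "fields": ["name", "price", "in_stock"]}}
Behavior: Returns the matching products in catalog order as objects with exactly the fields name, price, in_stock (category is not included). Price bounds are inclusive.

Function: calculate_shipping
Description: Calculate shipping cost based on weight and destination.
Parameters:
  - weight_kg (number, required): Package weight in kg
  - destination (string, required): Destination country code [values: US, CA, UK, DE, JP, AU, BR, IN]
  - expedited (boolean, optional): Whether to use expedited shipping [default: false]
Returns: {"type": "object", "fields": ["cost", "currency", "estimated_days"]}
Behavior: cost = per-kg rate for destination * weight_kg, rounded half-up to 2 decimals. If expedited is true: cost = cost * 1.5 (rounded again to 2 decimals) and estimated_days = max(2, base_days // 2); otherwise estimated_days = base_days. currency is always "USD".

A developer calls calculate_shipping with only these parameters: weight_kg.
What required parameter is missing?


Required parameters: weight_kg, destination
Provided: weight_kg
Missing: destination
destination


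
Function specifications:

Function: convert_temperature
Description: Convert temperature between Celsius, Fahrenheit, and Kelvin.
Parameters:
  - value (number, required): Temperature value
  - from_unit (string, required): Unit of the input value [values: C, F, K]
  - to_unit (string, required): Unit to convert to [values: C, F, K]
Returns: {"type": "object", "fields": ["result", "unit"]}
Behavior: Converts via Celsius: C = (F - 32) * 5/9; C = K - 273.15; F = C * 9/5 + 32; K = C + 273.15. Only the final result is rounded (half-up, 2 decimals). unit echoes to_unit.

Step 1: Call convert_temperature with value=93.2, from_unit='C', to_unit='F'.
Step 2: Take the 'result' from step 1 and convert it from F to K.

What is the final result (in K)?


Step 1: convert_temperature(value=93.2, from_unit=C, to_unit=F)
  Input already in C: 93.2
  To F: 93.2 * 9/5 + 32 = 199.76
  Round to 2 decimals: 199.76
  -> result = 199.76 F
Step 2: convert_temperature(value=199.76, from_unit=F, to_unit=K)
  To C: (199.76 - 32) * 5/9 = 93.2
  To K: 93.2 + 273.15 = 366.35
  Round to 2 decimals: 366.35
  -> result = 366.35 K
366.35 K
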